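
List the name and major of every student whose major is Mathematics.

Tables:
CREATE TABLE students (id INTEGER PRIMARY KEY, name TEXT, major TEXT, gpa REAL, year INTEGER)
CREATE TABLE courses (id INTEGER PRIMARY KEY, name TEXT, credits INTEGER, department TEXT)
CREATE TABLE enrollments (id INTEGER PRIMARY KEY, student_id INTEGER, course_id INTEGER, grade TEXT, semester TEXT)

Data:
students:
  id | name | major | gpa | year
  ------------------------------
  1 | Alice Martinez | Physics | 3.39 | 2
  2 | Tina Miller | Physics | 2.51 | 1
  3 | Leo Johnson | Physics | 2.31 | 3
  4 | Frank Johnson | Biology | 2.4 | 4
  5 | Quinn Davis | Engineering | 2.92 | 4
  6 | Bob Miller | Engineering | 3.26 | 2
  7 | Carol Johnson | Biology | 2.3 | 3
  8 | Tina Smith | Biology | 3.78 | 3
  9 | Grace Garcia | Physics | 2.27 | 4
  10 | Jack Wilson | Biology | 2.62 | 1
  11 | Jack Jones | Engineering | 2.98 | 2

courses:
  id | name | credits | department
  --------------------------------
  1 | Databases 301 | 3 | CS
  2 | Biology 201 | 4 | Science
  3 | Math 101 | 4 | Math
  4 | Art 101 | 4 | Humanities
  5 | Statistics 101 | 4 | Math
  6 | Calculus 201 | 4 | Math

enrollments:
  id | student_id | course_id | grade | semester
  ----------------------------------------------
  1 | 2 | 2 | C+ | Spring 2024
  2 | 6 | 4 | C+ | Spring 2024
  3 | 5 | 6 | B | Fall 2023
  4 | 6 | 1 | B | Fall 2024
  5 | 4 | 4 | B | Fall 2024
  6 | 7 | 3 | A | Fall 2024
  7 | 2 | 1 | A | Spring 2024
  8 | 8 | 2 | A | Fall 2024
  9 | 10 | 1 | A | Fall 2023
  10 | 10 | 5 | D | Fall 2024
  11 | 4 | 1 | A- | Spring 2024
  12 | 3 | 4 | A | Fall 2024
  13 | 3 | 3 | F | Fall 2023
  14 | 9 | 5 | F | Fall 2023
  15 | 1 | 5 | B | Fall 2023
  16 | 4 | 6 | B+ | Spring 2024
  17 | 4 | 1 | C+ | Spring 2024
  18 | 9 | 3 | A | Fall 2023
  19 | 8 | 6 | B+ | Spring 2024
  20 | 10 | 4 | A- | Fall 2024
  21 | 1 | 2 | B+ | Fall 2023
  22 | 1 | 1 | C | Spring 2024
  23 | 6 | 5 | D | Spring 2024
SELECT name, major FROM students WHERE major = 'Mathematics'

Execution result:
(no rows)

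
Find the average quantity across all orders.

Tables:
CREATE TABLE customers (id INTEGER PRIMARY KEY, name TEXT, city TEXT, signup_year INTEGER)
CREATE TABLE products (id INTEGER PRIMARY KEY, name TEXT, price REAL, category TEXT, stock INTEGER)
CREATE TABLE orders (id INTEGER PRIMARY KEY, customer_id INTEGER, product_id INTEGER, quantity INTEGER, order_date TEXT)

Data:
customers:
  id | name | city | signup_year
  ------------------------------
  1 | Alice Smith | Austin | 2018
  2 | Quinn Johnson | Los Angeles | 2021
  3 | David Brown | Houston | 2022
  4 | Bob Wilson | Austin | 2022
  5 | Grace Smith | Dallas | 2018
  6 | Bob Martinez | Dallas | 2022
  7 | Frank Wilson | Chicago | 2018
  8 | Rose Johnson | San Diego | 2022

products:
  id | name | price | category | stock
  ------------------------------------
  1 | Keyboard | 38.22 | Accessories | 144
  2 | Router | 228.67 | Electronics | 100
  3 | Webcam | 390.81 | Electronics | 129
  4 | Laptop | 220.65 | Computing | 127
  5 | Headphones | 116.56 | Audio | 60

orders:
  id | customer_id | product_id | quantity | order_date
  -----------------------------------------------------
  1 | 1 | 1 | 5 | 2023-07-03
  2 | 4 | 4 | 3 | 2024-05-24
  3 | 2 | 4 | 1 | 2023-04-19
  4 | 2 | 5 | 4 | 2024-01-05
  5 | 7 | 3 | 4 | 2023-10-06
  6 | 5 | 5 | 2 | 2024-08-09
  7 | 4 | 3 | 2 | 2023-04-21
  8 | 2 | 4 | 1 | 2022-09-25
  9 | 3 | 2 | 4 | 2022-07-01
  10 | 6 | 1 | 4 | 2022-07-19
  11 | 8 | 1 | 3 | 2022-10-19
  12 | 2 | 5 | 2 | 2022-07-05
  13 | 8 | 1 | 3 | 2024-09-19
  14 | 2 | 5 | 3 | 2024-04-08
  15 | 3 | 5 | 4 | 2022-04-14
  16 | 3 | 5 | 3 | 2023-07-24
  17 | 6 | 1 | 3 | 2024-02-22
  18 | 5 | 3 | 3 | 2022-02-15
SELECT AVG(quantity) FROM orders

Execution result:
3.00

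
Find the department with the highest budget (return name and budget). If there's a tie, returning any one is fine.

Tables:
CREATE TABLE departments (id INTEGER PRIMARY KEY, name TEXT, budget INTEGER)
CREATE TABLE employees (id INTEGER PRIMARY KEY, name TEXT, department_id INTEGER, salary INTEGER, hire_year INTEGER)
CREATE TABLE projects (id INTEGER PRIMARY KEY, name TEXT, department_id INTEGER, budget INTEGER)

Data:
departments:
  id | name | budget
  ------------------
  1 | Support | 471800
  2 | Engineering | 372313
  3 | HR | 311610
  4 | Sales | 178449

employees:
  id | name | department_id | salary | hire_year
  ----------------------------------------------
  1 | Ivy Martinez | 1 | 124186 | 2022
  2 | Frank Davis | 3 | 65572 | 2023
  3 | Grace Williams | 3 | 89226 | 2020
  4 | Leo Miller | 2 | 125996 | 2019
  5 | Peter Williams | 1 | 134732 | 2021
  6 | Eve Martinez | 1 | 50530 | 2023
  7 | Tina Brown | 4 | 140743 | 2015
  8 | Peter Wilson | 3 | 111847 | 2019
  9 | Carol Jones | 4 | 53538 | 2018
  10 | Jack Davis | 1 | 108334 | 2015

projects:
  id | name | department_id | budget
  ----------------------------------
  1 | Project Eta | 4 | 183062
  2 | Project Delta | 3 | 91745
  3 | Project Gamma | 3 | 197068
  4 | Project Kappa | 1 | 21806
SELECT name, budget FROM departments ORDER BY budget DESC LIMIT 1

Execution result:
name | budget
Support | 471800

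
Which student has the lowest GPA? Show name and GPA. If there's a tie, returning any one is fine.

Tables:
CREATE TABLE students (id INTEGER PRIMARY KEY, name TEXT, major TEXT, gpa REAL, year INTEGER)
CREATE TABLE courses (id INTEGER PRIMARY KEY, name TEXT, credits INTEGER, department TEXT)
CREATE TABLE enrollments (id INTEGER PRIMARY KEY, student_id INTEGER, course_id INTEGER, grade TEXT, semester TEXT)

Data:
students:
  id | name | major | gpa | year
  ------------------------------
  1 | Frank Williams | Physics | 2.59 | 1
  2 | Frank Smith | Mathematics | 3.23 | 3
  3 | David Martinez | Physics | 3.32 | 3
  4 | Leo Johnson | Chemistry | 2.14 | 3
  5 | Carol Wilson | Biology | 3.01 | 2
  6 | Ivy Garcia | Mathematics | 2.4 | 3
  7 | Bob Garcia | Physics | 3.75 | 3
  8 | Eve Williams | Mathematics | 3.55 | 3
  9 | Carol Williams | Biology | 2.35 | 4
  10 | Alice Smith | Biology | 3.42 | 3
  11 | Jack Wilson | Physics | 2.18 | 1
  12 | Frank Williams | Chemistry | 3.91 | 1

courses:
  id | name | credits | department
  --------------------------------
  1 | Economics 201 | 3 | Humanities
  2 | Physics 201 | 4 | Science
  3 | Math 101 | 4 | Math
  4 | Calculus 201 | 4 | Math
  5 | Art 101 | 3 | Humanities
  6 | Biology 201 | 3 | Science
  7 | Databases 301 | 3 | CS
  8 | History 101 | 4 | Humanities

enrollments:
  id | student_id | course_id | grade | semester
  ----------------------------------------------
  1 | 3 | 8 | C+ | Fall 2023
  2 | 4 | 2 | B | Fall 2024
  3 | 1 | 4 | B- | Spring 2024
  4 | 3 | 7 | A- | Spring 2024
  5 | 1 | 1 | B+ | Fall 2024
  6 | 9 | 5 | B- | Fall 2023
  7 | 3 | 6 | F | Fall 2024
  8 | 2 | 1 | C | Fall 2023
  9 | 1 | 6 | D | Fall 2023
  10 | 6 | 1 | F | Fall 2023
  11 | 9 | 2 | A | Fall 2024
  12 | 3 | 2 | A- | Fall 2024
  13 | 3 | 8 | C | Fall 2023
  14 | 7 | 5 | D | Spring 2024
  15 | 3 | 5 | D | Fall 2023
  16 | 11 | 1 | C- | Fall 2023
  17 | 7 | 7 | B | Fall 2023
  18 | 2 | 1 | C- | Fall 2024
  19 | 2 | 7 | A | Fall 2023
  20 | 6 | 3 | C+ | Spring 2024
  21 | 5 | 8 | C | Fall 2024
SELECT name, gpa FROM students ORDER BY gpa ASC LIMIT 1

Execution result:
name | gpa
Leo Johnson | 2.14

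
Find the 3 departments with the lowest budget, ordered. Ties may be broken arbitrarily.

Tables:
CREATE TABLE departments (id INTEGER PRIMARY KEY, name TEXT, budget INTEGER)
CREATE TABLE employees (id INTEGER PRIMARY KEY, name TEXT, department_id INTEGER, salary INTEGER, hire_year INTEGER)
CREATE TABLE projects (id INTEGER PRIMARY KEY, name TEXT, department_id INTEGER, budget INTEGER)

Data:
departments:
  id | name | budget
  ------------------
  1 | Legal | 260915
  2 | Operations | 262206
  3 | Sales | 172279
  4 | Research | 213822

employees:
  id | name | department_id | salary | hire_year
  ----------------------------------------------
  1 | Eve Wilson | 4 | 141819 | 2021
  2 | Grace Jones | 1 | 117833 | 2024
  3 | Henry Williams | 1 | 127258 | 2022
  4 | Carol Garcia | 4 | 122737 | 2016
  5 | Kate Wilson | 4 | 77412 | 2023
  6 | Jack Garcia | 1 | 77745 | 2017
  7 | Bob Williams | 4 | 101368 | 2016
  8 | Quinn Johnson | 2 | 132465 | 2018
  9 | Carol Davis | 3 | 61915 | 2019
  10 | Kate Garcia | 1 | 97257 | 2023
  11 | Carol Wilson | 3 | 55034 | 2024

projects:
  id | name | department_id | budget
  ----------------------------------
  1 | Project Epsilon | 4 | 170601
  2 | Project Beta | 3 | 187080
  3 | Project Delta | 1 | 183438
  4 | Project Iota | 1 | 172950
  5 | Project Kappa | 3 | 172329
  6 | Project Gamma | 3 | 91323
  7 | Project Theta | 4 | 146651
SELECT name, budget FROM departments ORDER BY budget ASC LIMIT 3

Execution result:
name | budget
Sales | 172279
Research | 213822
Legal | 260915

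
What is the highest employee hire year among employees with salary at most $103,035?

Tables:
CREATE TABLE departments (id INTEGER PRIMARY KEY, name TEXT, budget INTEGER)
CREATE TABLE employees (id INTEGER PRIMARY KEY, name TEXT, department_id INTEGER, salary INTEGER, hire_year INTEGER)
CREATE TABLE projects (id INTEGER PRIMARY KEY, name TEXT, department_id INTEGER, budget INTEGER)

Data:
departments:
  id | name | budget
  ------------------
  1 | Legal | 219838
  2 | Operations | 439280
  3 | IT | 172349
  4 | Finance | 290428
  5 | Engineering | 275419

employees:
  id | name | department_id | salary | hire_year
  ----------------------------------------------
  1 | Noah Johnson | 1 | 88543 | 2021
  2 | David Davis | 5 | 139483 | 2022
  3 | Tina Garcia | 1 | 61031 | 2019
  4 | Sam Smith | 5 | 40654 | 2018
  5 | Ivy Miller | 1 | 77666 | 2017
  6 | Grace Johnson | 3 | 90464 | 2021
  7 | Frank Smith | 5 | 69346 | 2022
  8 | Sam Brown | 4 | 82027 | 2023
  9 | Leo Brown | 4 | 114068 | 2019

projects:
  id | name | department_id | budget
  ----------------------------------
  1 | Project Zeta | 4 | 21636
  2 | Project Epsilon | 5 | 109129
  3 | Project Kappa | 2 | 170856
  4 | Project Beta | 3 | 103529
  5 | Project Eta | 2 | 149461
SELECT MAX(hire_year) FROM employees WHERE salary <= 103035

Execution result:
2023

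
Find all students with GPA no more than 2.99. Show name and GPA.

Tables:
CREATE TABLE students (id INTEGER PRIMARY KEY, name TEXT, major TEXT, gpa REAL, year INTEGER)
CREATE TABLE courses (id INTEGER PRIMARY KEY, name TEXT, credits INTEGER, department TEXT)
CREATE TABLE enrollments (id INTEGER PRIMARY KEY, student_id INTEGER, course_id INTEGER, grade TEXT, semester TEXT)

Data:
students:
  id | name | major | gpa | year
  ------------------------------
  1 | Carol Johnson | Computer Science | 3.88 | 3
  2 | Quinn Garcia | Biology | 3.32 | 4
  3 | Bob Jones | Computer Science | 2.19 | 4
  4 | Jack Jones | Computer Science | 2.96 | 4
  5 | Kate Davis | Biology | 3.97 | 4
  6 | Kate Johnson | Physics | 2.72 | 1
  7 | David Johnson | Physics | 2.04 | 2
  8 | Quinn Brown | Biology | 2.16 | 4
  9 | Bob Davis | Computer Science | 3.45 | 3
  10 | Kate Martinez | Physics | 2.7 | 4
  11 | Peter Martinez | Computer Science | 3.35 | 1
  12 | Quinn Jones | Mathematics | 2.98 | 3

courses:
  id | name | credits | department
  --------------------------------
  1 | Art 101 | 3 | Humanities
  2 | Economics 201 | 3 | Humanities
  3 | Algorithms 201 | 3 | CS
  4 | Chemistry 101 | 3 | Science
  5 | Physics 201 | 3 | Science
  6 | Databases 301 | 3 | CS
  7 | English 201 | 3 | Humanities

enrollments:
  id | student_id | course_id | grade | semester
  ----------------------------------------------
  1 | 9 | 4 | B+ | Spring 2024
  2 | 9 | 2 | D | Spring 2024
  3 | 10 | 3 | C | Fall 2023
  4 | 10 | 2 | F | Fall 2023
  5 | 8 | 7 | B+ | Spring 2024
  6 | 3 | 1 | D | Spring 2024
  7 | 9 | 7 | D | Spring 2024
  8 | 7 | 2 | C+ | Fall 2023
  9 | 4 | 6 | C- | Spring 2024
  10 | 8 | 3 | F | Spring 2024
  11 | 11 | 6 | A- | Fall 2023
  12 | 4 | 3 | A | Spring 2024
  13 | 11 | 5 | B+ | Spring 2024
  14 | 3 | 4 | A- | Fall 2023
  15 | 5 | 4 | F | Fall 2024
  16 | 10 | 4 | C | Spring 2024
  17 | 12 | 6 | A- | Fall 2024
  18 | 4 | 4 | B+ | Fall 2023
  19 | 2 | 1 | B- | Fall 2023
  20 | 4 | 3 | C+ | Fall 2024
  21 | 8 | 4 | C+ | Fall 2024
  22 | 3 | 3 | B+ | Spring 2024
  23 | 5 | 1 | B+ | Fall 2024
SELECT name, gpa FROM students WHERE gpa <= 2.99

Execution result:
name | gpa
Bob Jones | 2.19
Jack Jones | 2.96
Kate Johnson | 2.72
David Johnson | 2.04
Quinn Brown | 2.16
Kate Martinez | 2.70
Quinn Jones | 2.98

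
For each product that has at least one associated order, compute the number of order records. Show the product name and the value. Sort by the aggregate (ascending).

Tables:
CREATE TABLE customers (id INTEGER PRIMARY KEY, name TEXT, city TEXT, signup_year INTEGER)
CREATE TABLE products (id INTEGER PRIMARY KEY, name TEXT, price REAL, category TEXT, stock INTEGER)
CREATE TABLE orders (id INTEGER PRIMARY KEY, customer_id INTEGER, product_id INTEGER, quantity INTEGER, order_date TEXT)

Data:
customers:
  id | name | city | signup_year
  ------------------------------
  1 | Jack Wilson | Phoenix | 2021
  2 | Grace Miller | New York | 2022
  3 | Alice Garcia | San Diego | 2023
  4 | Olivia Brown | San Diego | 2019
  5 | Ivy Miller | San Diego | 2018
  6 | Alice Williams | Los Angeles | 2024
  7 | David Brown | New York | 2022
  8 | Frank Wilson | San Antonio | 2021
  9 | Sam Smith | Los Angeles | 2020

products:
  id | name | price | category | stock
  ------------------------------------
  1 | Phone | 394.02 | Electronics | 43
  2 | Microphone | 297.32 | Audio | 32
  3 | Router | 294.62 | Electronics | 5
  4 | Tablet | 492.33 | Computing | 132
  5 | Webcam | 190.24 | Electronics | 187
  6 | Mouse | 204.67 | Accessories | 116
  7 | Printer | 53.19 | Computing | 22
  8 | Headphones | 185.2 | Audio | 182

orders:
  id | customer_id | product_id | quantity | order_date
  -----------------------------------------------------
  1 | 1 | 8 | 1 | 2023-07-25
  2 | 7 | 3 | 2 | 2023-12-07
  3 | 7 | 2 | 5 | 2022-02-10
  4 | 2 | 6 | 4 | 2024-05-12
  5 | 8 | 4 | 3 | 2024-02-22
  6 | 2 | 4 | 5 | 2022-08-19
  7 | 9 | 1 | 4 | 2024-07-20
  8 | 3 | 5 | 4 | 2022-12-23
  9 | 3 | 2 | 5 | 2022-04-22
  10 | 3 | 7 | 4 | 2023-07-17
SELECT p.name, COUNT(*) AS n FROM orders c JOIN products p ON c.product_id = p.id GROUP BY p.id, p.name ORDER BY n ASC

Execution result:
name | n
Phone | 1
Router | 1
Webcam | 1
Mouse | 1
Printer | 1
Headphones | 1
Microphone | 2
Tablet | 2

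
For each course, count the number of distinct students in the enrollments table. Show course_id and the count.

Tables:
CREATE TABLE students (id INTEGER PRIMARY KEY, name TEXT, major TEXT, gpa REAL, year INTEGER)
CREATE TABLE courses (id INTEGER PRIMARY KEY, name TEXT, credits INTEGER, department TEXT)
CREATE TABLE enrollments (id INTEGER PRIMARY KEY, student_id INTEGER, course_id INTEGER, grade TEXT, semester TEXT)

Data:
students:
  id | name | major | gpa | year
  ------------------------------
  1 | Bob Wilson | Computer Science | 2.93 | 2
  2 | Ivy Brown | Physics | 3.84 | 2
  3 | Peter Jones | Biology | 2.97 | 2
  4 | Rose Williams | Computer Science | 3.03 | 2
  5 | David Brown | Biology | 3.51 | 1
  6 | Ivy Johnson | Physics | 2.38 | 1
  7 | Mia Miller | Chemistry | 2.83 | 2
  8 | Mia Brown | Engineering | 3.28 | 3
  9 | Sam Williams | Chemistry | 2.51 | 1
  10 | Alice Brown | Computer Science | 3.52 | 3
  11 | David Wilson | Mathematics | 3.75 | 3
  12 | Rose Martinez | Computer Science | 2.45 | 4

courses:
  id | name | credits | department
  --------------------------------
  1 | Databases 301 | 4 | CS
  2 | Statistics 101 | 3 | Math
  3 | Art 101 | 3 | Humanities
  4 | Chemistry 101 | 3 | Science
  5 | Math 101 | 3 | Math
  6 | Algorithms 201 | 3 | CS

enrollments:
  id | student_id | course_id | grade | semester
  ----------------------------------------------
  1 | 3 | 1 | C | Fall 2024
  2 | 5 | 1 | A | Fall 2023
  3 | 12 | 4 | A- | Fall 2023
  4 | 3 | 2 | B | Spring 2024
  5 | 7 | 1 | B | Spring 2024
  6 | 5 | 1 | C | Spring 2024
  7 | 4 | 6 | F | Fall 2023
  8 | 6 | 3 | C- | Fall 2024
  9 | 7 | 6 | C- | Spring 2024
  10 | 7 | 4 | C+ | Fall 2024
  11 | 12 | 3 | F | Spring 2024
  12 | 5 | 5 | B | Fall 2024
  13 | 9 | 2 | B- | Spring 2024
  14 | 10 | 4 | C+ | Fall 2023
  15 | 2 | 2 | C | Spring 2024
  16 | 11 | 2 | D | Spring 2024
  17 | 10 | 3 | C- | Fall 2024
SELECT course_id, COUNT(DISTINCT student_id) AS distinct_student_count FROM enrollments GROUP BY course_id

Execution result:
course_id | distinct_student_count
1 | 3
2 | 4
3 | 3
4 | 3
5 | 1
6 | 2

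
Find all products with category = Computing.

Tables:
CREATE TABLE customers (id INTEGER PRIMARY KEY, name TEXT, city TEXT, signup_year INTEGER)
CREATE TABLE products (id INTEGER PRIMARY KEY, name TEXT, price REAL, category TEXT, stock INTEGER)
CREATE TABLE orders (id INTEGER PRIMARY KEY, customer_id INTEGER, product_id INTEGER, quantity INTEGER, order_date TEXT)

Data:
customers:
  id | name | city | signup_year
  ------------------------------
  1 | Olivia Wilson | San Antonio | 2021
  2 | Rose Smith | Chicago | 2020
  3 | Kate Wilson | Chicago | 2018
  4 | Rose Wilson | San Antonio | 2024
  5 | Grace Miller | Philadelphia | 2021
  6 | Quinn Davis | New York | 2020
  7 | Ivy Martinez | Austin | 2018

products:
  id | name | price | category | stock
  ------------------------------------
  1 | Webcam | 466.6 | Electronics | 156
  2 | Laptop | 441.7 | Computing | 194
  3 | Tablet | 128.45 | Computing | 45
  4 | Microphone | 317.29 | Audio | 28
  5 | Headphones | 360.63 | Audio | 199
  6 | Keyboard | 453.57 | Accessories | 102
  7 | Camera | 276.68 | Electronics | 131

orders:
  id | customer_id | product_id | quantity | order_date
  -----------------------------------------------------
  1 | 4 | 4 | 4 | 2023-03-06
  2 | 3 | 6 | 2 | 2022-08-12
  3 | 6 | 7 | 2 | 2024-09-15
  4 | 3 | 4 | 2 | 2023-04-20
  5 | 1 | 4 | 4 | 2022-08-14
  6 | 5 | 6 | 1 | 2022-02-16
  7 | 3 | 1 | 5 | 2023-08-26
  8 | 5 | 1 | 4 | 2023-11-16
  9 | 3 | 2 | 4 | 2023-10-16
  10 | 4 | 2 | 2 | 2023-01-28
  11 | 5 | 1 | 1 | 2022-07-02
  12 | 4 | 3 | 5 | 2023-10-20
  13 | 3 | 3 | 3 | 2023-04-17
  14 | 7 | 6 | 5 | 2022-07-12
SELECT name, category FROM products WHERE category = 'Computing'

Execution result:
name | category
Laptop | Computing
Tablet | Computing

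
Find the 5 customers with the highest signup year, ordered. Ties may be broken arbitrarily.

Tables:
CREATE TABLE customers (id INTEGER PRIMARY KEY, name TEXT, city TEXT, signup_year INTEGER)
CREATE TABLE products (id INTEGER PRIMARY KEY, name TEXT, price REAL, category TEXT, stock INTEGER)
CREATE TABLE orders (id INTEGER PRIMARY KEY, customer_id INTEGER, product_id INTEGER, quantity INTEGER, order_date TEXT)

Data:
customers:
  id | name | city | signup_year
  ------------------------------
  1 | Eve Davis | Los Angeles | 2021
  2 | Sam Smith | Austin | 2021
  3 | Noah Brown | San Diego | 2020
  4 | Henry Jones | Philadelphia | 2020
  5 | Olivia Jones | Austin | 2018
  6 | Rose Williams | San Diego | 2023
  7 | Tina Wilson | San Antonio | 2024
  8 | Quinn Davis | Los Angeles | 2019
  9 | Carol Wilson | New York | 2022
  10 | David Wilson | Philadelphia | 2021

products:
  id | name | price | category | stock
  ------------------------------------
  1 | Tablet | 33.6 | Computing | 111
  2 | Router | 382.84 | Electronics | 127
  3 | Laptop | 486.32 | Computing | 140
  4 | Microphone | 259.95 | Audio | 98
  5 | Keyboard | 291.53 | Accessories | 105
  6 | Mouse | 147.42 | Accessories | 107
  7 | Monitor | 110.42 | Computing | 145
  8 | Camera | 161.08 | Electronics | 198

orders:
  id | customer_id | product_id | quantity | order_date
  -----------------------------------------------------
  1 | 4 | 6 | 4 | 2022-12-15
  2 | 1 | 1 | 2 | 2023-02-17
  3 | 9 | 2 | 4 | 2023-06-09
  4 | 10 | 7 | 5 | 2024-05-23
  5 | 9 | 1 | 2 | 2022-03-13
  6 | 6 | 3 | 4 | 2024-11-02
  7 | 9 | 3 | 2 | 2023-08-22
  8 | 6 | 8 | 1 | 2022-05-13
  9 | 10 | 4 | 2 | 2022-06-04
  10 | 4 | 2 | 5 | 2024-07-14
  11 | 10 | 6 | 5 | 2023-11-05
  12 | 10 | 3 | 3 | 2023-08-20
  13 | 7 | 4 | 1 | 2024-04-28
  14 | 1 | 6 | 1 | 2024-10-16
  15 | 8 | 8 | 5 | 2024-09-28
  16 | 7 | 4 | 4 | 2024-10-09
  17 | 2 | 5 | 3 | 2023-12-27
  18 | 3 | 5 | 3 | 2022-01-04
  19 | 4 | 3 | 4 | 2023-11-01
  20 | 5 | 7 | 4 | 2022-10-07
SELECT name, signup_year FROM customers ORDER BY signup_year DESC LIMIT 5

Execution result:
name | signup_year
Tina Wilson | 2024
Rose Williams | 2023
Carol Wilson | 2022
Eve Davis | 2021
Sam Smith | 2021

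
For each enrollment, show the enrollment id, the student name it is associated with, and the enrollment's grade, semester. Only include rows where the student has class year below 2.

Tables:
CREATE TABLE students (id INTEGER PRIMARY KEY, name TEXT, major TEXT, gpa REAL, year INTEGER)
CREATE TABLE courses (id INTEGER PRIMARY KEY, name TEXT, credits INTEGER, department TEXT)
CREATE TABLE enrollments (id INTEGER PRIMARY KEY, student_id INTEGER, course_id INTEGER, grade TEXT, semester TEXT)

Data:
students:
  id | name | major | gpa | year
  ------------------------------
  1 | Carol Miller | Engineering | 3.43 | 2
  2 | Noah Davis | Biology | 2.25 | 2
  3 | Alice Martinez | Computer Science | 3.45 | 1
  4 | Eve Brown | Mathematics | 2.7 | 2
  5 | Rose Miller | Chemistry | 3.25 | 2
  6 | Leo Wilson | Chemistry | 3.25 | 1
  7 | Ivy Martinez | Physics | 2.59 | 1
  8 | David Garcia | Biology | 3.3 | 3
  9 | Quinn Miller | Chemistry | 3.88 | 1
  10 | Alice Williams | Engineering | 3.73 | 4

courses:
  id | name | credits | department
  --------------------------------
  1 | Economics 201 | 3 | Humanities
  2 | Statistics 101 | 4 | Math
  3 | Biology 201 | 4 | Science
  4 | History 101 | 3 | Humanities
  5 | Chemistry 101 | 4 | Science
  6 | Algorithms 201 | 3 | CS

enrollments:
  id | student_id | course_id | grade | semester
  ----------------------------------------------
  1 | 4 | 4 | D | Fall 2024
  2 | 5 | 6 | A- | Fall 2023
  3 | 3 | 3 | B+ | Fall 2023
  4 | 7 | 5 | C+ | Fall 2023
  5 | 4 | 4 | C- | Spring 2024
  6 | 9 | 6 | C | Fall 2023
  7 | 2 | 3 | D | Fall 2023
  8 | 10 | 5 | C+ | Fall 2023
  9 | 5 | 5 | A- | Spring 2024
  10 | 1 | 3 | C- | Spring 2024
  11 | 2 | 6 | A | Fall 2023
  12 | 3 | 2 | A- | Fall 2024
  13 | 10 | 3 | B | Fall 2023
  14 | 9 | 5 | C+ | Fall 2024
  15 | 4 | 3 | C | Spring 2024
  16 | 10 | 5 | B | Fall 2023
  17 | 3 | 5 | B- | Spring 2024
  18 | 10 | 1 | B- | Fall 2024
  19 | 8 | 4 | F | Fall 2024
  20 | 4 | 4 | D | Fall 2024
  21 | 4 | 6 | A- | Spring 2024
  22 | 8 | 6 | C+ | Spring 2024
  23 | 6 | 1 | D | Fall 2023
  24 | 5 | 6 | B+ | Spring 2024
SELECT c.id, p.name AS student, c.grade, c.semester FROM enrollments c JOIN students p ON c.student_id = p.id WHERE p.year < 2

Execution result:
id | student | grade | semester
3 | Alice Martinez | B+ | Fall 2023
4 | Ivy Martinez | C+ | Fall 2023
6 | Quinn Miller | C | Fall 2023
12 | Alice Martinez | A- | Fall 2024
14 | Quinn Miller | C+ | Fall 2024
17 | Alice Martinez | B- | Spring 2024
23 | Leo Wilson | D | Fall 2023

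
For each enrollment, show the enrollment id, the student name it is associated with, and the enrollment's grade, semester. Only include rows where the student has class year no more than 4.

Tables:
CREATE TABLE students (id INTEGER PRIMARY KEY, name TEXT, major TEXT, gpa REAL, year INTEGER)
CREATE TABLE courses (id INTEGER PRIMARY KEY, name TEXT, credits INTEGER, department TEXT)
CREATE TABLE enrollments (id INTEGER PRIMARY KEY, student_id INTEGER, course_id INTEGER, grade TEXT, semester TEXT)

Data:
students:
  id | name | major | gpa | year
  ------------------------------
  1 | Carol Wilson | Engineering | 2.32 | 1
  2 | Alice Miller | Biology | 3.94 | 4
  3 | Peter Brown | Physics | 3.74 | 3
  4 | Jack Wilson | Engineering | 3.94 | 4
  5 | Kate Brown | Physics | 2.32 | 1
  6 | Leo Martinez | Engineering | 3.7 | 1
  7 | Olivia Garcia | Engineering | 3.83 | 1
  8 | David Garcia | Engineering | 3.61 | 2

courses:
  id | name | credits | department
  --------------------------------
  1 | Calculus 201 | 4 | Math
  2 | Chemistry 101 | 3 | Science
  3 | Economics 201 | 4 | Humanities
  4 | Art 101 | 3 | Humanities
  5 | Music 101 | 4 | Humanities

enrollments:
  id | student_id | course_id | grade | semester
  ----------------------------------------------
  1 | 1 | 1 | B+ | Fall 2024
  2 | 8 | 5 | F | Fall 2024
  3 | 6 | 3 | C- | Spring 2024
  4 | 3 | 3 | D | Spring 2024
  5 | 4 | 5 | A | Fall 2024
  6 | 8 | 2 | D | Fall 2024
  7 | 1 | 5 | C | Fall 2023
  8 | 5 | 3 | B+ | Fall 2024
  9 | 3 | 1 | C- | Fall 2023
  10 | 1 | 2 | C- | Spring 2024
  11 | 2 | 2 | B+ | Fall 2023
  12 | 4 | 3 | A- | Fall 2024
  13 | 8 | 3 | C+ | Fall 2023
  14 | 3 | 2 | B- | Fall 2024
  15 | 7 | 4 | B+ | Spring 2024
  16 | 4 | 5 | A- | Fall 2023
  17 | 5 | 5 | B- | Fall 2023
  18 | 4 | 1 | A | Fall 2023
SELECT c.id, p.name AS student, c.grade, c.semester FROM enrollments c JOIN students p ON c.student_id = p.id WHERE p.year <= 4

Execution result:
id | student | grade | semester
1 | Carol Wilson | B+ | Fall 2024
2 | David Garcia | F | Fall 2024
3 | Leo Martinez | C- | Spring 2024
4 | Peter Brown | D | Spring 2024
5 | Jack Wilson | A | Fall 2024
6 | David Garcia | D | Fall 2024
7 | Carol Wilson | C | Fall 2023
8 | Kate Brown | B+ | Fall 2024
9 | Peter Brown | C- | Fall 2023
10 | Carol Wilson | C- | Spring 2024
11 | Alice Miller | B+ | Fall 2023
12 | Jack Wilson | A- | Fall 2024
13 | David Garcia | C+ | Fall 2023
14 | Peter Brown | B- | Fall 2024
15 | Olivia Garcia | B+ | Spring 2024
16 | Jack Wilson | A- | Fall 2023
17 | Kate Brown | B- | Fall 2023
18 | Jack Wilson | A | Fall 2023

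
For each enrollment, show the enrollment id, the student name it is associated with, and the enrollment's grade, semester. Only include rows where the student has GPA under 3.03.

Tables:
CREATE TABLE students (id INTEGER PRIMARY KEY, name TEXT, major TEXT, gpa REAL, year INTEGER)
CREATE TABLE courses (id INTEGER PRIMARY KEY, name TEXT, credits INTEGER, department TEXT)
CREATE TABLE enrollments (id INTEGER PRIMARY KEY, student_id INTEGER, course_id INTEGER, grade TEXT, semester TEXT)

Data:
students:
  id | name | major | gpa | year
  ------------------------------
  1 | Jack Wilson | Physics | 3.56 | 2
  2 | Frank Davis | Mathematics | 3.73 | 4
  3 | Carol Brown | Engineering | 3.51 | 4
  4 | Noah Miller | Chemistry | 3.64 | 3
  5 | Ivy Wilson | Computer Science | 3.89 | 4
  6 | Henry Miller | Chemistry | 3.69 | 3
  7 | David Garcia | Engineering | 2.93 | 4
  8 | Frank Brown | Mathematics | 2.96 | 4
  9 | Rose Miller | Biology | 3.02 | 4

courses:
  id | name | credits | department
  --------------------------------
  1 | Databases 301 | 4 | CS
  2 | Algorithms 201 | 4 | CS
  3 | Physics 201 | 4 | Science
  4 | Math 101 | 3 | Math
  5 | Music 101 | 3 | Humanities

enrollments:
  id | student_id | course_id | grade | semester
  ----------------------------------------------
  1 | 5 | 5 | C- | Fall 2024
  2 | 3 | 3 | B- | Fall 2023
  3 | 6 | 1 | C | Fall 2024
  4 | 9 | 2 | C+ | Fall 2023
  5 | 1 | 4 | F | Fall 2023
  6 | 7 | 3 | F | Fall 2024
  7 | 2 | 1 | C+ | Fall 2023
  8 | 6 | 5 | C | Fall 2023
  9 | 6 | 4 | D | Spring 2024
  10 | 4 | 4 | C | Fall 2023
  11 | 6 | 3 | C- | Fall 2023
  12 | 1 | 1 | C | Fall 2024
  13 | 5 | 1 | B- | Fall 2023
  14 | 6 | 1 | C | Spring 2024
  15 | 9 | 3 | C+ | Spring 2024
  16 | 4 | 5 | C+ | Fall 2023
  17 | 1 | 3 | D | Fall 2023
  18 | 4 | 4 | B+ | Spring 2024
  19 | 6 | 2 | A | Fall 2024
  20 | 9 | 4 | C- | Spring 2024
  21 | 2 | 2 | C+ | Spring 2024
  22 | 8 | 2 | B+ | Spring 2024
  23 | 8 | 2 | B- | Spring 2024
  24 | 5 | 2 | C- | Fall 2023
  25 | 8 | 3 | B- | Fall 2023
SELECT c.id, p.name AS student, c.grade, c.semester FROM enrollments c JOIN students p ON c.student_id = p.id WHERE p.gpa < 3.03

Execution result:
id | student | grade | semester
4 | Rose Miller | C+ | Fall 2023
6 | David Garcia | F | Fall 2024
15 | Rose Miller | C+ | Spring 2024
20 | Rose Miller | C- | Spring 2024
22 | Frank Brown | B+ | Spring 2024
23 | Frank Brown | B- | Spring 2024
25 | Frank Brown | B- | Fall 2023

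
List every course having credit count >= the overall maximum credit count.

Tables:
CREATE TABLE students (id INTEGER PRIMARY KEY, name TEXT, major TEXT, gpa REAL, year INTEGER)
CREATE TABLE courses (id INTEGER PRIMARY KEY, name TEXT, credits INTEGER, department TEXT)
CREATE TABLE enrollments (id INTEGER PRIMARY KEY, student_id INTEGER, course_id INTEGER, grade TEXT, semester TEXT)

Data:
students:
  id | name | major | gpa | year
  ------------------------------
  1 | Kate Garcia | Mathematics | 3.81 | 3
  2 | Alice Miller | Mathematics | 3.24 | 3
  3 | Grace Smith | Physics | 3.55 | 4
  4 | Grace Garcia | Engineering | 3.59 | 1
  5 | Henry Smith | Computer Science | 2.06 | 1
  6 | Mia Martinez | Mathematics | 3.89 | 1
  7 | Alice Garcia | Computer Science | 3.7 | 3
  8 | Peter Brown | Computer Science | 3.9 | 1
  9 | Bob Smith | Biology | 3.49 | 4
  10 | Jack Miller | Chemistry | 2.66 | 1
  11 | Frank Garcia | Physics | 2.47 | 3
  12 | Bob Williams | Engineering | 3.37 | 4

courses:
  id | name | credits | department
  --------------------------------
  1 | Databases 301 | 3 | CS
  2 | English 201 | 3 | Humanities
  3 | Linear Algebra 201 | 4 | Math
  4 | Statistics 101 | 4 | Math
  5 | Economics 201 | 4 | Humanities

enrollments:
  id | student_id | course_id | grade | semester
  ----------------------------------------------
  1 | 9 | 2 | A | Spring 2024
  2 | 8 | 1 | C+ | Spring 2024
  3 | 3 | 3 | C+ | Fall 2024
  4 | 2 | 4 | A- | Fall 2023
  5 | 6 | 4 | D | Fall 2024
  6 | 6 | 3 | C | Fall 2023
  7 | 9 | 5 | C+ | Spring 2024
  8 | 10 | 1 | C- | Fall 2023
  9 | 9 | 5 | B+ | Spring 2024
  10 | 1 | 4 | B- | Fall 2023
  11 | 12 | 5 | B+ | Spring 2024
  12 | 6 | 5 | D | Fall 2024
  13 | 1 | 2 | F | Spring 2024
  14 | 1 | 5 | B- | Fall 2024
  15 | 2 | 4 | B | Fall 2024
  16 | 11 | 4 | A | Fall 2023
SELECT name, credits FROM courses WHERE credits >= (SELECT MAX(credits) FROM courses)

Execution result:
name | credits
Linear Algebra 201 | 4
Statistics 101 | 4
Economics 201 | 4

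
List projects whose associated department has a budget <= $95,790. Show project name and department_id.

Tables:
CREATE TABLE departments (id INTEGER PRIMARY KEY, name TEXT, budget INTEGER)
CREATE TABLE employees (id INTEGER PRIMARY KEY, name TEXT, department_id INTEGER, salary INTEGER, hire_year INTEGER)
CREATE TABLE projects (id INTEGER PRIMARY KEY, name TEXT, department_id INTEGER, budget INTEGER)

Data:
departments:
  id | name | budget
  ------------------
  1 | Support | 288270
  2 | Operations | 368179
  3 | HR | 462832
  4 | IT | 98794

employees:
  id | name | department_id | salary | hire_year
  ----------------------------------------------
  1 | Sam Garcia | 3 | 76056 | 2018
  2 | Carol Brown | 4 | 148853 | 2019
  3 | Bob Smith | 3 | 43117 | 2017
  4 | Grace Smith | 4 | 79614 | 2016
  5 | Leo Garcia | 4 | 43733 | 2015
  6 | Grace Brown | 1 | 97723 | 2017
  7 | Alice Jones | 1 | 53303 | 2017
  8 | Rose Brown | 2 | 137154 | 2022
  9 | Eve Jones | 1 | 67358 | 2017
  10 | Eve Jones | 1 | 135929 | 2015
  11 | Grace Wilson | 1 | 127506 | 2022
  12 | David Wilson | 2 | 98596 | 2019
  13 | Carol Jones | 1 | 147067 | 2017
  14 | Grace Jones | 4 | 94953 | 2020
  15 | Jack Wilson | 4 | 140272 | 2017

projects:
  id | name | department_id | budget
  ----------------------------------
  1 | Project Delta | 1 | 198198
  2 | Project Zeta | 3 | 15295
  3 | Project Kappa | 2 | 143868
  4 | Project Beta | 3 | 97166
SELECT name, department_id FROM projects WHERE department_id IN (SELECT id FROM departments WHERE budget <= 95790)

Execution result:
(no rows)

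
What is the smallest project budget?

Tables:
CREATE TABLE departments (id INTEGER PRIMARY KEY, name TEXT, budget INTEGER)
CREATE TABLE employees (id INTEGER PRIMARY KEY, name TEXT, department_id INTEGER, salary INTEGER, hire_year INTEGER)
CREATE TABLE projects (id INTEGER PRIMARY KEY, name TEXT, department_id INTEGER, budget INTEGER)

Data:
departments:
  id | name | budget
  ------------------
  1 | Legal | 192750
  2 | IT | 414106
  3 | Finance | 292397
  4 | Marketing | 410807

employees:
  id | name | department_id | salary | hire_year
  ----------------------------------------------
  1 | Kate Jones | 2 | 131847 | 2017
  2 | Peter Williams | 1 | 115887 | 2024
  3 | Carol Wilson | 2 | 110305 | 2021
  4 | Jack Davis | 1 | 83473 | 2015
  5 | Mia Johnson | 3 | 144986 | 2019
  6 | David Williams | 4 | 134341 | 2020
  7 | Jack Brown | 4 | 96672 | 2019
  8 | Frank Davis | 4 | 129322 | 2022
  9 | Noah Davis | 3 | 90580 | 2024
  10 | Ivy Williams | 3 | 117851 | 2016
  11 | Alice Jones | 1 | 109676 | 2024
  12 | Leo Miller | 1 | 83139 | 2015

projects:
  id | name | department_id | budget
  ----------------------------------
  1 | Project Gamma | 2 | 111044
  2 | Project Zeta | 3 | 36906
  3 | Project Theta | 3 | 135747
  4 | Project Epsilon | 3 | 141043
SELECT MIN(budget) FROM projects

Execution result:
36906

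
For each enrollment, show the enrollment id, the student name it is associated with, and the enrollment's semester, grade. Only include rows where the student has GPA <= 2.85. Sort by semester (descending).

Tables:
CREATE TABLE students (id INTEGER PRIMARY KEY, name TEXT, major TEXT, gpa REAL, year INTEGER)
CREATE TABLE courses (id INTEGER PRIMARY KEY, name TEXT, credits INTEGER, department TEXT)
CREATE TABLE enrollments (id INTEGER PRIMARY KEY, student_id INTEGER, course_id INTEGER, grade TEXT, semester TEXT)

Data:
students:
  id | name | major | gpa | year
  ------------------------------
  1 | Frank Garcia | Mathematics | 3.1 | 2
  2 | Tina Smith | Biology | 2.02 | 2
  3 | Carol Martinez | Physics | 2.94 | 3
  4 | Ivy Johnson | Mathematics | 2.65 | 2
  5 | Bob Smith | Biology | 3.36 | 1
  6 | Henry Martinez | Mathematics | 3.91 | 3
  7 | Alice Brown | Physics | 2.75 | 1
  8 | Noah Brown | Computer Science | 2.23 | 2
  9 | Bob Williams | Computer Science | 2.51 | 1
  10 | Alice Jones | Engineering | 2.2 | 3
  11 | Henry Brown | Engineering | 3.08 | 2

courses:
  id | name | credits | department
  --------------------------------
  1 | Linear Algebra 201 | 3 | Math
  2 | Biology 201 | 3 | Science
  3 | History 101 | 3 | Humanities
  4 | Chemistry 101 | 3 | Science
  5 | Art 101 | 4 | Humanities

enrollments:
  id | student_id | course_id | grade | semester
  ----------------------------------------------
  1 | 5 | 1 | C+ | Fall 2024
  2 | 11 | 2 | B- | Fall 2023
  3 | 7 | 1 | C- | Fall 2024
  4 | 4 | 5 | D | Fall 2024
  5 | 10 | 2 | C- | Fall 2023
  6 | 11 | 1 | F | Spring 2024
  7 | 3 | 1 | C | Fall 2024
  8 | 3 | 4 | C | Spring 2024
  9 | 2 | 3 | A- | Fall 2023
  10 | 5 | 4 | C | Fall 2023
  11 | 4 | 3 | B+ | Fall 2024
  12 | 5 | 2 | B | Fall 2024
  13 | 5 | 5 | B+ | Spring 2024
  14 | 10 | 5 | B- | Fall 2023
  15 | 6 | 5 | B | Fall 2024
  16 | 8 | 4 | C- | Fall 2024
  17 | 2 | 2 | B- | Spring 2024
SELECT c.id, p.name AS student, c.semester, c.grade FROM enrollments c JOIN students p ON c.student_id = p.id WHERE p.gpa <= 2.85 ORDER BY c.semester DESC

Execution result:
id | student | semester | grade
17 | Tina Smith | Spring 2024 | B-
3 | Alice Brown | Fall 2024 | C-
4 | Ivy Johnson | Fall 2024 | D
11 | Ivy Johnson | Fall 2024 | B+
16 | Noah Brown | Fall 2024 | C-
5 | Alice Jones | Fall 2023 | C-
9 | Tina Smith | Fall 2023 | A-
14 | Alice Jones | Fall 2023 | B-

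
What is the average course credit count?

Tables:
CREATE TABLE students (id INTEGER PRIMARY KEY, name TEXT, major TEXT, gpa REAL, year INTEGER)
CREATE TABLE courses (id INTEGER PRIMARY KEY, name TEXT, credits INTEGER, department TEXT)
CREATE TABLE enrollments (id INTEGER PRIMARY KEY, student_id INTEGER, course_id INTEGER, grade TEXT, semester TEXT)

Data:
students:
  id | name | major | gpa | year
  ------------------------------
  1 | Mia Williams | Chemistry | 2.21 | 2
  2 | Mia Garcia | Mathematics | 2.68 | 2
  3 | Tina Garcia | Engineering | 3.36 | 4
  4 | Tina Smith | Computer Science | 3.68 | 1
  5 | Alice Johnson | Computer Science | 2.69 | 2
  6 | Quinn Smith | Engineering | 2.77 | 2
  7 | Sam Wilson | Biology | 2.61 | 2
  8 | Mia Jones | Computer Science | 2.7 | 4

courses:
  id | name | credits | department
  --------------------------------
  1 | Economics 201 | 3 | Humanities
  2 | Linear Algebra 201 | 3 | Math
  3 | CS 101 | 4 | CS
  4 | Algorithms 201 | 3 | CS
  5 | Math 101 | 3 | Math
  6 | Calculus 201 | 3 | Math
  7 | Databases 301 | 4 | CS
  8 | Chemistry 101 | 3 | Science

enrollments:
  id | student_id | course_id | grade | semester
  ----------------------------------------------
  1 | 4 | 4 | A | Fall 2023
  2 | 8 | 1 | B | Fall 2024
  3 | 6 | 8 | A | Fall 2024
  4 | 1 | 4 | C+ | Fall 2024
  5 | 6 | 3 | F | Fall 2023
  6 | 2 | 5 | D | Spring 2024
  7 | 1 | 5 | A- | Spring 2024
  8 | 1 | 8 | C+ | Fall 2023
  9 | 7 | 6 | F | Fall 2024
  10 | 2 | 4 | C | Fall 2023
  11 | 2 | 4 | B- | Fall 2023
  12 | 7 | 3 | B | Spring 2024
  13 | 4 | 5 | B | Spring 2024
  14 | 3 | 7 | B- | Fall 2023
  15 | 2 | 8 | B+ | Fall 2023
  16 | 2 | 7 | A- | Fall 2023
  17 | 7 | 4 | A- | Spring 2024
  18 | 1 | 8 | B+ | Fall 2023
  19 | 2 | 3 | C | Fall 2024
SELECT AVG(credits) FROM courses

Execution result:
3.25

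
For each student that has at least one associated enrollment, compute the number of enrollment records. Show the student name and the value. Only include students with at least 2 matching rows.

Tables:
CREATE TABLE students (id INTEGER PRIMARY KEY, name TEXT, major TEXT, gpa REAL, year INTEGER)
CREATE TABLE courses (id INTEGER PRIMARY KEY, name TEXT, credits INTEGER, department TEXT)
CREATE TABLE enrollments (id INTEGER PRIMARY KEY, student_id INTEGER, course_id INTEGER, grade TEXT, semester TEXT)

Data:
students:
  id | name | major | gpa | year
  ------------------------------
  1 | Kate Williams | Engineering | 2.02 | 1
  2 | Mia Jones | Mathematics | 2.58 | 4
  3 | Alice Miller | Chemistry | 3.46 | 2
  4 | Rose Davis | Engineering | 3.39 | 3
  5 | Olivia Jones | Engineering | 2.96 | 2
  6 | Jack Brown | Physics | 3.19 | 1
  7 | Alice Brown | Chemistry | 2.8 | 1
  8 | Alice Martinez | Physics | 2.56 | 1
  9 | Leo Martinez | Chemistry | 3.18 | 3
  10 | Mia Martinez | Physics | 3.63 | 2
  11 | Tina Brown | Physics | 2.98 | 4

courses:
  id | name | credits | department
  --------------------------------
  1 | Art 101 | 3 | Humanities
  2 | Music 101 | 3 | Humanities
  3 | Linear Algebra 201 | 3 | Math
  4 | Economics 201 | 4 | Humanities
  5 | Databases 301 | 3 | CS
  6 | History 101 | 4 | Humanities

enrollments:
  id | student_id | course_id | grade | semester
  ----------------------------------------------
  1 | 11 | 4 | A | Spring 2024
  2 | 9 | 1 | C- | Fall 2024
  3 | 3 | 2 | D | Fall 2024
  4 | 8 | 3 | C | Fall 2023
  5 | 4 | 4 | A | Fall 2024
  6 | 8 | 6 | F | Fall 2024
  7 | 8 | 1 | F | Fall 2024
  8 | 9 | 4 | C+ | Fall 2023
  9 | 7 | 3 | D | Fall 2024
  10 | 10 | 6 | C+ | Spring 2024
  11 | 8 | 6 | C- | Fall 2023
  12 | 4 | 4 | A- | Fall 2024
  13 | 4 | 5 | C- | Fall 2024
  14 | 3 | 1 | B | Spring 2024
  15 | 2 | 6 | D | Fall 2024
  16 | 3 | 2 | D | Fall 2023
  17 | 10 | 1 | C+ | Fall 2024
SELECT p.name, COUNT(*) AS n FROM enrollments c JOIN students p ON c.student_id = p.id GROUP BY p.id, p.name HAVING COUNT(*) >= 2

Execution result:
name | n
Alice Miller | 3
Rose Davis | 3
Alice Martinez | 4
Leo Martinez | 2
Mia Martinez | 2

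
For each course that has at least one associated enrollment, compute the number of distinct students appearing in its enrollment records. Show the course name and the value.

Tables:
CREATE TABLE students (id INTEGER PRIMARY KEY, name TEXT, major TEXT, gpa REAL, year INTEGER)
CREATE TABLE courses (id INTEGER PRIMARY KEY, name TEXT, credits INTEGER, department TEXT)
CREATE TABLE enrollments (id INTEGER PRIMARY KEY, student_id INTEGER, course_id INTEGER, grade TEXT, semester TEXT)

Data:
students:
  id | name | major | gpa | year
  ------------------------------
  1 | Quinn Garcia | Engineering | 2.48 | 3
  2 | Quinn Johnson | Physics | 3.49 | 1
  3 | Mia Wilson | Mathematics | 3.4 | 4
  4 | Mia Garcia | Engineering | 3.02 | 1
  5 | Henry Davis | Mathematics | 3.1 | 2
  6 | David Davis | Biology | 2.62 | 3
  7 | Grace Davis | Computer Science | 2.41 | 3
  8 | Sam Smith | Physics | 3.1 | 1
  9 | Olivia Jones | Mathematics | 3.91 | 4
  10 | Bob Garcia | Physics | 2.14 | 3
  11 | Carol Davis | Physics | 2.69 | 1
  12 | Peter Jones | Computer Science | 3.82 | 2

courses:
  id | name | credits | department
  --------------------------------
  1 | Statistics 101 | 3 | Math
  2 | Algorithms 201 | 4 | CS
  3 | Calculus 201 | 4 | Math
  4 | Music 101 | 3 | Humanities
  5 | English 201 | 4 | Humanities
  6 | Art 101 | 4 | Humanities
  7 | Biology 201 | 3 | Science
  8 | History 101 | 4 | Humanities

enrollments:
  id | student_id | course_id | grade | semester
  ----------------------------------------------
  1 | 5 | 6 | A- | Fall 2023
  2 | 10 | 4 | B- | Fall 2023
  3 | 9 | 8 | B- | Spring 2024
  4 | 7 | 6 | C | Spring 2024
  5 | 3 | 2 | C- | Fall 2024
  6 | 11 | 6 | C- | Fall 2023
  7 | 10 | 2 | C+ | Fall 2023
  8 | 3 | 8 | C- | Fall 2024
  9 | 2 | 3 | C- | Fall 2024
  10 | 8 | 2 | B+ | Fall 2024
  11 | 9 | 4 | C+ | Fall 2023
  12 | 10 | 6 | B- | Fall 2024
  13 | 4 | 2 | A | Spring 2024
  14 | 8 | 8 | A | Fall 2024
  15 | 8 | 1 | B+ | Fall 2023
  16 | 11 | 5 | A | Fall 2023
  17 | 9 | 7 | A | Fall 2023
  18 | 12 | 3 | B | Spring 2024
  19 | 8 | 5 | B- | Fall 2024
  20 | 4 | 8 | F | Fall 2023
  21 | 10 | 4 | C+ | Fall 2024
SELECT p.name, COUNT(DISTINCT c.student_id) AS distinct_student_count FROM enrollments c JOIN courses p ON c.course_id = p.id GROUP BY p.id, p.name

Execution result:
name | distinct_student_count
Statistics 101 | 1
Algorithms 201 | 4
Calculus 201 | 2
Music 101 | 2
English 201 | 2
Art 101 | 4
Biology 201 | 1
History 101 | 4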